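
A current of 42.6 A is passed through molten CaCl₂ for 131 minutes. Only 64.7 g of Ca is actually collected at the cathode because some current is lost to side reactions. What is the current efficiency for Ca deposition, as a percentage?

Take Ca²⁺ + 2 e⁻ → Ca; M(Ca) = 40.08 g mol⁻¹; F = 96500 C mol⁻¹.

93.0 %

Q = I·t = 42.60 × 7860.0 = 334800 C; n(e⁻) = 334800/96500 = 3.470 mol.
Theoretical n(Ca) = n(e⁻)/2 = 1.735 mol, i.e. m_theo = 1.735 × 40.08 = 69.53 g.
Efficiency = m_actual / m_theo = 64.7 / 69.53 = 93.0 %.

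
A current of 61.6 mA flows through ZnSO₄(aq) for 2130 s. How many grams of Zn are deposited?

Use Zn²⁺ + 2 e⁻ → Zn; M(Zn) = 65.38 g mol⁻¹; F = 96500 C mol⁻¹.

Q = I·t = 0.06160 A × 2130.0 s = 131.2 C.
n(e⁻) = Q/F = 131.2 / 96500 = 0.001360 mol.
Zn²⁺ + 2 e⁻ → Zn, so n(Zn) = n(e⁻)/2 = 0.0006798 mol.
m = n·M = 0.0006798 × 65.38 = 0.0444 g.

0.0444 g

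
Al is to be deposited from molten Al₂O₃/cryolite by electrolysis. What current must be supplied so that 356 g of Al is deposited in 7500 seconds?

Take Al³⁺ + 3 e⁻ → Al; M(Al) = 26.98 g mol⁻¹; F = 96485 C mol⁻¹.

n(Al) = 356 / 26.98 = 13.19 mol.
n(e⁻) = 3 × 13.19 = 39.58 mol.
Q = n(e⁻)·F = 39.58 × 96485 = 3819000 C.
I = Q/t = 3819000 / 7500.0 s = 509 A.

509 A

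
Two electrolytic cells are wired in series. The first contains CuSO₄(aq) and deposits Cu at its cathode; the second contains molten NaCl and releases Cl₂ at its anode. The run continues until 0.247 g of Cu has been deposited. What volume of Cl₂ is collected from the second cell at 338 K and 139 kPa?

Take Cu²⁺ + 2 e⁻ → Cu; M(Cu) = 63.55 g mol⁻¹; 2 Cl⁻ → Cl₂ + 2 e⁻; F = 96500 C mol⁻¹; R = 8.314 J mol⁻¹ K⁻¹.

n(Cu) = 0.247 / 63.55 = 0.003887 mol, so n(e⁻) = 2 × 0.003887 = 0.007773 mol.
The cells are in series, so the same 0.007773 mol of electrons passes through the second cell.
2 Cl⁻ → Cl₂ + 2 e⁻ — 2 mol e⁻ per mol Cl₂, so n(Cl₂) = 0.007773/2 = 0.003887 mol.
V = nRT/P = (0.003887 × 8.314 × 338) / (139 × 10³) = 7.86 × 10⁻⁵ m³ = 0.0786 L.

0.0786 L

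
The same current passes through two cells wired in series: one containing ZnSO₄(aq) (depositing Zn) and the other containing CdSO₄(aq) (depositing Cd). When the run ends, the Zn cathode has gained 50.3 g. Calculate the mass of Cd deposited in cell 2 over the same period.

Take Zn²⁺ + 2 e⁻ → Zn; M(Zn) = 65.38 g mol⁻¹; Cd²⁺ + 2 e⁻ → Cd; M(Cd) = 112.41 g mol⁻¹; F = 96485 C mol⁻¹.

86.5 g

n(Zn) = 50.3 / 65.38 = 0.7693 mol.
Since Zn²⁺ + 2 e⁻ → Zn, n(e⁻) passed = 2 × 0.7693 = 1.539 mol.
Cells in series carry the same charge, so the same 1.539 mol of electrons passes through cell 2.
Cd²⁺ + 2 e⁻ → Cd, so n(Cd) = 1.539 / 2 = 0.7693 mol.
m(Cd) = 0.7693 × 112.41 = 86.5 g.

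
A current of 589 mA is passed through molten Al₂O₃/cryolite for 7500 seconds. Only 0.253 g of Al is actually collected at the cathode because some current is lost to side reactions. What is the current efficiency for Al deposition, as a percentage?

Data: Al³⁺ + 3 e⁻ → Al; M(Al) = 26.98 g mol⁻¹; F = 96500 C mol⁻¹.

61.5 %

Q = I·t = 0.5890 × 7500.0 = 4418 C; n(e⁻) = 4418/96500 = 0.04578 mol.
Theoretical n(Al) = n(e⁻)/3 = 0.01526 mol, i.e. m_theo = 0.01526 × 26.98 = 0.4117 g.
Efficiency = m_actual / m_theo = 0.253 / 0.4117 = 61.5 %.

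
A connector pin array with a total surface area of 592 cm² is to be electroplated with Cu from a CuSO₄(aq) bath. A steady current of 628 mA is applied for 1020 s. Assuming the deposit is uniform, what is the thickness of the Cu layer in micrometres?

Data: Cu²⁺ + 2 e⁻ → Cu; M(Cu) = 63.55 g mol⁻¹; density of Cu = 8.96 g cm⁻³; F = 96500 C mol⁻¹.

0.398 μm

Q = I·t = 0.6280 × 1020.0 = 640.6 C; n(e⁻) = 0.006638 mol.
n(Cu) = n(e⁻)/2 = 0.003319 mol, so m = 0.003319 × 63.55 = 0.2109 g.
Volume = m/ρ = 0.2109 / 8.96 = 0.02354 cm³.
Thickness = V/A = 0.02354 / 592 = 3.98 × 10⁻⁵ cm = 0.398 μm.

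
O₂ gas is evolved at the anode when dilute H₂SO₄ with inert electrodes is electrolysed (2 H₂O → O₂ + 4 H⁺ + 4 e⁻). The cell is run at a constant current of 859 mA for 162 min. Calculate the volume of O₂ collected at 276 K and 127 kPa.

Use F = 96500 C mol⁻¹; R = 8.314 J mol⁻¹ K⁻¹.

Q = I·t = 0.8590 A × 9720.0 s = 8349 C.
n(e⁻) = Q/F = 8349 / 96500 = 0.08652 mol.
4 electrons are transferred per O₂ molecule, so n(O₂) = 0.08652 / 4 = 0.02163 mol.
V = nRT/P = (0.02163 × 8.314 × 276) / (127 × 10³ Pa) = 3.91 × 10⁻⁴ m³ = 0.391 L.

0.391 L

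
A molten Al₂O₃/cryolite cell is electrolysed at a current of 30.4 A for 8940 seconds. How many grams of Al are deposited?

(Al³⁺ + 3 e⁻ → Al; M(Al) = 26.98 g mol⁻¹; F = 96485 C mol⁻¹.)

Q = I·t = 30.40 A × 8940.0 s = 271800 C.
n(e⁻) = Q/F = 271800 / 96485 = 2.817 mol.
Al³⁺ + 3 e⁻ → Al, so n(Al) = n(e⁻)/3 = 0.9389 mol.
m = n·M = 0.9389 × 26.98 = 25.3 g.

25.3 g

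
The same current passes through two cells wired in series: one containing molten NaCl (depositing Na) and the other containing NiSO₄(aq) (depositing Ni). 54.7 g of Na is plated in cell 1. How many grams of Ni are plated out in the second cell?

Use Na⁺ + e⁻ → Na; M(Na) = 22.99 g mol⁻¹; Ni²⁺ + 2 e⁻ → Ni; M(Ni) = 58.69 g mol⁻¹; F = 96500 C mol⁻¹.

69.8 g

n(Na) = 54.7 / 22.99 = 2.379 mol.
Since Na⁺ + e⁻ → Na, n(e⁻) passed = 1 × 2.379 = 2.379 mol.
Cells in series carry the same charge, so the same 2.379 mol of electrons passes through cell 2.
Ni²⁺ + 2 e⁻ → Ni, so n(Ni) = 2.379 / 2 = 1.190 mol.
m(Ni) = 1.190 × 58.69 = 69.8 g.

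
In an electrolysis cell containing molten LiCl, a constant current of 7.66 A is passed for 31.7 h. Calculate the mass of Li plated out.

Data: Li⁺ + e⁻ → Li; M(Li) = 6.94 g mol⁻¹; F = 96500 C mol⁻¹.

Q = I·t = 7.660 A × 114120 s = 874200 C.
n(e⁻) = Q/F = 874200 / 96500 = 9.059 mol.
Li⁺ + e⁻ → Li, so n(Li) = n(e⁻)/1 = 9.059 mol.
m = n·M = 9.059 × 6.94 = 62.9 g.

62.9 g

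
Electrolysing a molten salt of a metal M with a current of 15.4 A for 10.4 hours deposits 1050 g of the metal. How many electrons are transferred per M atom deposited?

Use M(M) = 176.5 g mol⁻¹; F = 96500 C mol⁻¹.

1

Q = I·t = 15.40 A × 37440 s = 576600 C, so n(e⁻) = 576600/96500 = 5.975 mol.
n(M) deposited = 1050 / 176.5 = 5.949 mol.
Electrons per atom = n(e⁻)/n(M) = 5.975 / 5.949 = 1.00 ≈ 1, so the ion is M⁺.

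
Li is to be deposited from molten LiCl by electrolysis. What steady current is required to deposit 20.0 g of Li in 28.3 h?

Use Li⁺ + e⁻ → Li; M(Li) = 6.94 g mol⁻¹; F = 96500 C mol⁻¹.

n(Li) = 20.0 / 6.94 = 2.882 mol.
n(e⁻) = 1 × 2.882 = 2.882 mol.
Q = n(e⁻)·F = 2.882 × 96500 = 278100 C.
I = Q/t = 278100 / 101880 s = 2.73 A.

2.73 A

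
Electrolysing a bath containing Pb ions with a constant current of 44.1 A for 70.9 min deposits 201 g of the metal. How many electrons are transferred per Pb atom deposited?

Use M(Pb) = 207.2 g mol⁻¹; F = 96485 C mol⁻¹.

2

Q = I·t = 44.10 A × 4254.0 s = 187600 C, so n(e⁻) = 187600/96485 = 1.944 mol.
n(Pb) deposited = 201 / 207.2 = 0.9701 mol.
Electrons per atom = n(e⁻)/n(Pb) = 1.944 / 0.9701 = 2.00 ≈ 2, so the ion is Pb²⁺.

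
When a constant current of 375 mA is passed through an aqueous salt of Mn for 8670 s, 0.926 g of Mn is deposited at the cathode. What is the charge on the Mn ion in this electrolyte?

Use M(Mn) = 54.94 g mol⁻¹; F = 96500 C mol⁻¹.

+2

Q = I·t = 0.3750 A × 8670.0 s = 3251 C, so n(e⁻) = 3251/96500 = 0.03369 mol.
n(Mn) deposited = 0.926 / 54.94 = 0.01685 mol.
Electrons per atom = n(e⁻)/n(Mn) = 0.03369 / 0.01685 = 2.00 ≈ 2, so the ion is Mn²⁺.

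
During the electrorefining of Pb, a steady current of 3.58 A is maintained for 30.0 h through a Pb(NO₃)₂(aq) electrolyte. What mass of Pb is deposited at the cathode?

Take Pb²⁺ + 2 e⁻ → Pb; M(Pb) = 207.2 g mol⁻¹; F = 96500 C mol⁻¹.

415 g

Q = I·t = 3.580 A × 108000 s = 386600 C.
n(e⁻) = Q/F = 386600 / 96500 = 4.007 mol.
Pb²⁺ + 2 e⁻ → Pb, so n(Pb) = n(e⁻)/2 = 2.003 mol.
m = n·M = 2.003 × 207.2 = 415 g.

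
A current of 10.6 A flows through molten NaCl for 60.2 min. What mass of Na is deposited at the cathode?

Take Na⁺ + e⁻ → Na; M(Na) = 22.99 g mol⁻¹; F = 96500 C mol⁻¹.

Q = I·t = 10.60 A × 3612.0 s = 38290 C.
n(e⁻) = Q/F = 38290 / 96500 = 0.3968 mol.
Na⁺ + e⁻ → Na, so n(Na) = n(e⁻)/1 = 0.3968 mol.
m = n·M = 0.3968 × 22.99 = 9.12 g.

9.12 g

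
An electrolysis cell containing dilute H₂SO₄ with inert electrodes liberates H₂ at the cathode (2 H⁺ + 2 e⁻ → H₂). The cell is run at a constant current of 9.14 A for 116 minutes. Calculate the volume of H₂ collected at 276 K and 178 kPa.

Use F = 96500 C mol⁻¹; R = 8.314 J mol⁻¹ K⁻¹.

Q = I·t = 9.140 A × 6960.0 s = 63610 C.
n(e⁻) = Q/F = 63610 / 96500 = 0.6592 mol.
2 electrons are transferred per H₂ molecule, so n(H₂) = 0.6592 / 2 = 0.3296 mol.
V = nRT/P = (0.3296 × 8.314 × 276) / (178 × 10³ Pa) = 0.00425 m³ = 4.25 L.

4.25 L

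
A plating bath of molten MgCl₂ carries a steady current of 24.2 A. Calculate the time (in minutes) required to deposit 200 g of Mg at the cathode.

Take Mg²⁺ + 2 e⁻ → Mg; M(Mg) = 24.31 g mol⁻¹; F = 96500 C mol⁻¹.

1090 min

n(Mg) = m/M = 200 / 24.31 = 8.227 mol.
Each Mg atom requires 2 electrons, so n(e⁻) = 2 × 8.227 = 16.45 mol.
Q = n(e⁻)·F = 16.45 × 96500 = 1588000 C.
t = Q/I = 1588000 / 24.20 A = 65610 s = 1090 min.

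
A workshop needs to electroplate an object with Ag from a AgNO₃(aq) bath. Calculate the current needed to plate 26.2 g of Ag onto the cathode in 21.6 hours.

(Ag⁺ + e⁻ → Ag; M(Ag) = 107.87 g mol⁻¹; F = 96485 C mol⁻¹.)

n(Ag) = 26.2 / 107.87 = 0.2429 mol.
n(e⁻) = 1 × 0.2429 = 0.2429 mol.
Q = n(e⁻)·F = 0.2429 × 96485 = 23430 C.
I = Q/t = 23430 / 77760 s = 0.301 A.

0.301 A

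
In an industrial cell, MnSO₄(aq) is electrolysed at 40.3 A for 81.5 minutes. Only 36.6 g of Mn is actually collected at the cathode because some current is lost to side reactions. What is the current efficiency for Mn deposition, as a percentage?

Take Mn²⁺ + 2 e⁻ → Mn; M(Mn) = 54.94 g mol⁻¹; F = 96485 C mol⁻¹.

65.2 %

Q = I·t = 40.30 × 4890.0 = 197100 C; n(e⁻) = 197100/96485 = 2.042 mol.
Theoretical n(Mn) = n(e⁻)/2 = 1.021 mol, i.e. m_theo = 1.021 × 54.94 = 56.11 g.
Efficiency = m_actual / m_theo = 36.6 / 56.11 = 65.2 %.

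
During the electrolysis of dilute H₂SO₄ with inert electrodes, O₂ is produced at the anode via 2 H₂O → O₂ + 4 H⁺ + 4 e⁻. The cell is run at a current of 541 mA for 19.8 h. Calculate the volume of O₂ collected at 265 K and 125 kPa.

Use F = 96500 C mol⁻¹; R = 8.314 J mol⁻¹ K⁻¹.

Q = I·t = 0.5410 A × 71280 s = 38560 C.
n(e⁻) = Q/F = 38560 / 96500 = 0.3996 mol.
4 electrons are transferred per O₂ molecule, so n(O₂) = 0.3996 / 4 = 0.09990 mol.
V = nRT/P = (0.09990 × 8.314 × 265) / (125 × 10³ Pa) = 0.00176 m³ = 1.76 L.

1.76 L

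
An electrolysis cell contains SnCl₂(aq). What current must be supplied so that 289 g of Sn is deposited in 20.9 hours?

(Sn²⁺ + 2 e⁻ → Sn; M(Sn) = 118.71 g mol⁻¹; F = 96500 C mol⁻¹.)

n(Sn) = 289 / 118.71 = 2.435 mol.
n(e⁻) = 2 × 2.435 = 4.869 mol.
Q = n(e⁻)·F = 4.869 × 96500 = 469900 C.
I = Q/t = 469900 / 75240 s = 6.24 A.

6.24 A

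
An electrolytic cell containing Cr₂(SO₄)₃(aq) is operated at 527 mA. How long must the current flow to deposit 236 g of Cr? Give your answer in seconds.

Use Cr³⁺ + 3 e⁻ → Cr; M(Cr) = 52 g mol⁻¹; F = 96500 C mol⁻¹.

n(Cr) = m/M = 236 / 52 = 4.538 mol.
Each Cr atom requires 3 electrons, so n(e⁻) = 3 × 4.538 = 13.62 mol.
Q = n(e⁻)·F = 13.62 × 96500 = 1314000 C.
t = Q/I = 1314000 / 0.5270 A = 2493000 s.

2.49 × 10⁶ s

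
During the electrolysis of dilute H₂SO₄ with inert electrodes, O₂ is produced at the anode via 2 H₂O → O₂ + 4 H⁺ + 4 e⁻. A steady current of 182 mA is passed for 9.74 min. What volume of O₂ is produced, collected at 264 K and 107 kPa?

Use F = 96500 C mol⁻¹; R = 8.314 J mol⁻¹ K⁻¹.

0.00565 L

Q = I·t = 0.1820 A × 584.40 s = 106.4 C.
n(e⁻) = Q/F = 106.4 / 96500 = 0.001102 mol.
4 electrons are transferred per O₂ molecule, so n(O₂) = 0.001102 / 4 = 0.0002755 mol.
V = nRT/P = (0.0002755 × 8.314 × 264) / (107 × 10³ Pa) = 5.65 × 10⁻⁶ m³ = 0.00565 L.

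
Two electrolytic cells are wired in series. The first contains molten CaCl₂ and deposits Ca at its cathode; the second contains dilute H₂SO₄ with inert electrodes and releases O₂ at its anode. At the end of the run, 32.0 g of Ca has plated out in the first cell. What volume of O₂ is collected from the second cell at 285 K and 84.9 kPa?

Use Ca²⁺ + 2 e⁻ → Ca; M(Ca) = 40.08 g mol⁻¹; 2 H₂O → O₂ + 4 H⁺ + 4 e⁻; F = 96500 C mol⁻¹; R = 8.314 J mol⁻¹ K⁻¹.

n(Ca) = 32.0 / 40.08 = 0.7984 mol, so n(e⁻) = 2 × 0.7984 = 1.597 mol.
The cells are in series, so the same 1.597 mol of electrons passes through the second cell.
2 H₂O → O₂ + 4 H⁺ + 4 e⁻ — 4 mol e⁻ per mol O₂, so n(O₂) = 1.597/4 = 0.3992 mol.
V = nRT/P = (0.3992 × 8.314 × 285) / (84.9 × 10³) = 0.0111 m³ = 11.1 L.

11.1 L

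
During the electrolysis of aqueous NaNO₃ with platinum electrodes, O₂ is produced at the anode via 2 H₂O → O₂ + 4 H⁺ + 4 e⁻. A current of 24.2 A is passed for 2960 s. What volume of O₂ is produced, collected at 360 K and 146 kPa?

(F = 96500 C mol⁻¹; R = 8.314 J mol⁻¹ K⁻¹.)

3.80 L

Q = I·t = 24.20 A × 2960.0 s = 71630 C.
n(e⁻) = Q/F = 71630 / 96500 = 0.7423 mol.
4 electrons are transferred per O₂ molecule, so n(O₂) = 0.7423 / 4 = 0.1856 mol.
V = nRT/P = (0.1856 × 8.314 × 360) / (146 × 10³ Pa) = 0.00380 m³ = 3.80 L.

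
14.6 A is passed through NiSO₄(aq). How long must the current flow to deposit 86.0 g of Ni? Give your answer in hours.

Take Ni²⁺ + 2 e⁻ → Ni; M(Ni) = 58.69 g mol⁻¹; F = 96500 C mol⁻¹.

n(Ni) = m/M = 86.0 / 58.69 = 1.465 mol.
Each Ni atom requires 2 electrons, so n(e⁻) = 2 × 1.465 = 2.931 mol.
Q = n(e⁻)·F = 2.931 × 96500 = 282800 C.
t = Q/I = 282800 / 14.60 A = 19370 s = 5.38 h.

5.38 h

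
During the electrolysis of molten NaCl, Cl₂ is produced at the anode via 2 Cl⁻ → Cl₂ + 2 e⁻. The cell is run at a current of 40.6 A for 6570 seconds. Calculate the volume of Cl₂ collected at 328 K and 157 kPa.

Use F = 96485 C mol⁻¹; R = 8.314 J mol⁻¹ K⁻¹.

Q = I·t = 40.60 A × 6570.0 s = 266700 C.
n(e⁻) = Q/F = 266700 / 96485 = 2.765 mol.
2 electrons are transferred per Cl₂ molecule, so n(Cl₂) = 2.765 / 2 = 1.382 mol.
V = nRT/P = (1.382 × 8.314 × 328) / (157 × 10³ Pa) = 0.0240 m³ = 24.0 L.

24.0 L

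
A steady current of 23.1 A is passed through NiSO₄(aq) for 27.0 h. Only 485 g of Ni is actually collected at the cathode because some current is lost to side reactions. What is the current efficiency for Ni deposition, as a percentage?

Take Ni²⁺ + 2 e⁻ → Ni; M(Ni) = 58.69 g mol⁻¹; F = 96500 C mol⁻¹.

Q = I·t = 23.10 × 97200 = 2245000 C; n(e⁻) = 2245000/96500 = 23.27 mol.
Theoretical n(Ni) = n(e⁻)/2 = 11.63 mol, i.e. m_theo = 11.63 × 58.69 = 682.8 g.
Efficiency = m_actual / m_theo = 485 / 682.8 = 71.0 %.

71.0 %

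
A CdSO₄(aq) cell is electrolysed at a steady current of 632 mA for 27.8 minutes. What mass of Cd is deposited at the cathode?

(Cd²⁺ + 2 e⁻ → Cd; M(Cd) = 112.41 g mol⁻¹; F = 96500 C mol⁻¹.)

0.614 g

Q = I·t = 0.6320 A × 1668.0 s = 1054 C.
n(e⁻) = Q/F = 1054 / 96500 = 0.01092 mol.
Cd²⁺ + 2 e⁻ → Cd, so n(Cd) = n(e⁻)/2 = 0.005462 mol.
m = n·M = 0.005462 × 112.41 = 0.614 g.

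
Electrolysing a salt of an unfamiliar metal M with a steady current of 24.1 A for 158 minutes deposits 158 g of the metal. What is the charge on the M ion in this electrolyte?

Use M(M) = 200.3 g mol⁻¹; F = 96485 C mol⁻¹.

+3

Q = I·t = 24.10 A × 9480.0 s = 228500 C, so n(e⁻) = 228500/96485 = 2.368 mol.
n(M) deposited = 158 / 200.3 = 0.7888 mol.
Electrons per atom = n(e⁻)/n(M) = 2.368 / 0.7888 = 3.00 ≈ 3, so the ion is M³⁺.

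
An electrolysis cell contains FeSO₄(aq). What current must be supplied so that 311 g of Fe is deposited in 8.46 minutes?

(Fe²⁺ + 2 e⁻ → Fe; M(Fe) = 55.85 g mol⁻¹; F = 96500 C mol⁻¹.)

2120 A

n(Fe) = 311 / 55.85 = 5.568 mol.
n(e⁻) = 2 × 5.568 = 11.14 mol.
Q = n(e⁻)·F = 11.14 × 96500 = 1075000 C.
I = Q/t = 1075000 / 507.60 s = 2120 A.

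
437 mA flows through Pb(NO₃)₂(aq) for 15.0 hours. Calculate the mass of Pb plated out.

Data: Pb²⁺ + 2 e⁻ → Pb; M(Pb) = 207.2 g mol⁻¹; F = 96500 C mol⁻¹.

Q = I·t = 0.4370 A × 54000 s = 23600 C.
n(e⁻) = Q/F = 23600 / 96500 = 0.2445 mol.
Pb²⁺ + 2 e⁻ → Pb, so n(Pb) = n(e⁻)/2 = 0.1223 mol.
m = n·M = 0.1223 × 207.2 = 25.3 g.

25.3 g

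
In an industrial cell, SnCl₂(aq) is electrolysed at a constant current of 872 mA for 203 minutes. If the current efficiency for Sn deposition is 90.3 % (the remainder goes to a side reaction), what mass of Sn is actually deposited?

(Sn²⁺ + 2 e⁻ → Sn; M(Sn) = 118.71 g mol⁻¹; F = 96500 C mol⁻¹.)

Q = I·t = 0.8720 × 12180 = 10620 C.
n(e⁻) = 10620/96500 = 0.1101 mol; theoretically n(Sn) = 0.1101/2 = 0.05503 mol, m_theo = 6.533 g.
At 90.3 % efficiency, m_actual = 0.903 × 6.533 = 5.90 g.

5.90 g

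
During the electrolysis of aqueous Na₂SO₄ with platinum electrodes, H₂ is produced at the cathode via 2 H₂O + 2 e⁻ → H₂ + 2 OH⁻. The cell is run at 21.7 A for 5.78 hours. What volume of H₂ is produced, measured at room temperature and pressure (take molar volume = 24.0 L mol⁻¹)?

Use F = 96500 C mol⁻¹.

Q = I·t = 21.70 A × 20808 s = 451500 C.
n(e⁻) = Q/F = 451500 / 96500 = 4.679 mol.
2 electrons are transferred per H₂ molecule, so n(H₂) = 4.679 / 2 = 2.340 mol.
V = n × V_m = 2.340 × 24.0 = 56.1 L.

56.1 L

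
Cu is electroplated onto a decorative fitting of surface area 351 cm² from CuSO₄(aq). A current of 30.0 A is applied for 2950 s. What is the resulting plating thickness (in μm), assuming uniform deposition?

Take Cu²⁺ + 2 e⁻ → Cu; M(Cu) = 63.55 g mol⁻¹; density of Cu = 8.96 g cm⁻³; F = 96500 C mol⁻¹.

Q = I·t = 30.00 × 2950.0 = 88500 C; n(e⁻) = 0.9171 mol.
n(Cu) = n(e⁻)/2 = 0.4585 mol, so m = 0.4585 × 63.55 = 29.14 g.
Volume = m/ρ = 29.14 / 8.96 = 3.252 cm³.
Thickness = V/A = 3.252 / 351 = 0.00927 cm = 92.7 μm.

92.7 μm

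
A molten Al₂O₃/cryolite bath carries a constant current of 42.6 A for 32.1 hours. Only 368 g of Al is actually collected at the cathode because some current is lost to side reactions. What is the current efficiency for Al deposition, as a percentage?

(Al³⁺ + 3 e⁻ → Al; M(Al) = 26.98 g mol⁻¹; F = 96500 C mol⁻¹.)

Q = I·t = 42.60 × 115560 = 4923000 C; n(e⁻) = 4923000/96500 = 51.01 mol.
Theoretical n(Al) = n(e⁻)/3 = 17.00 mol, i.e. m_theo = 17.00 × 26.98 = 458.8 g.
Efficiency = m_actual / m_theo = 368 / 458.8 = 80.2 %.

80.2 %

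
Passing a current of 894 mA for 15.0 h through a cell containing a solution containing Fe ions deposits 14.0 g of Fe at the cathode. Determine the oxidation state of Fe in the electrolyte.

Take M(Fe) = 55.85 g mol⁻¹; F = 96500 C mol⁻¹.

Q = I·t = 0.8940 A × 54000 s = 48280 C, so n(e⁻) = 48280/96500 = 0.5003 mol.
n(Fe) deposited = 14.0 / 55.85 = 0.2507 mol.
Electrons per atom = n(e⁻)/n(Fe) = 0.5003 / 0.2507 = 2.00 ≈ 2, so the ion is Fe²⁺.

+2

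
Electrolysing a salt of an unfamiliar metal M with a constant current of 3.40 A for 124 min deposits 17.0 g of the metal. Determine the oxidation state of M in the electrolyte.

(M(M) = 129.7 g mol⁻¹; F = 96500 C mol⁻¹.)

+2

Q = I·t = 3.400 A × 7440.0 s = 25300 C, so n(e⁻) = 25300/96500 = 0.2621 mol.
n(M) deposited = 17.0 / 129.7 = 0.1311 mol.
Electrons per atom = n(e⁻)/n(M) = 0.2621 / 0.1311 = 2.00 ≈ 2, so the ion is M²⁺.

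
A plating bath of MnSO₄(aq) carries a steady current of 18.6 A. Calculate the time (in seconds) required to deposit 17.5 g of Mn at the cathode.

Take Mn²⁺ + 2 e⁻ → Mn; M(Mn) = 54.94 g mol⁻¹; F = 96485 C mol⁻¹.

3300 s

n(Mn) = m/M = 17.5 / 54.94 = 0.3185 mol.
Each Mn atom requires 2 electrons, so n(e⁻) = 2 × 0.3185 = 0.6371 mol.
Q = n(e⁻)·F = 0.6371 × 96485 = 61470 C.
t = Q/I = 61470 / 18.60 A = 3305 s.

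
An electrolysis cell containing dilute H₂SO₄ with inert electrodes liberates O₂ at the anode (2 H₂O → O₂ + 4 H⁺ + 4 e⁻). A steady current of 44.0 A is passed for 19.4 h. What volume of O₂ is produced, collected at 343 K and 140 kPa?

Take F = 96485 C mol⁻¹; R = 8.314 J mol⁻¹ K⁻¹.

162 L

Q = I·t = 44.00 A × 69840 s = 3073000 C.
n(e⁻) = Q/F = 3073000 / 96485 = 31.85 mol.
4 electrons are transferred per O₂ molecule, so n(O₂) = 31.85 / 4 = 7.962 mol.
V = nRT/P = (7.962 × 8.314 × 343) / (140 × 10³ Pa) = 0.162 m³ = 162 L.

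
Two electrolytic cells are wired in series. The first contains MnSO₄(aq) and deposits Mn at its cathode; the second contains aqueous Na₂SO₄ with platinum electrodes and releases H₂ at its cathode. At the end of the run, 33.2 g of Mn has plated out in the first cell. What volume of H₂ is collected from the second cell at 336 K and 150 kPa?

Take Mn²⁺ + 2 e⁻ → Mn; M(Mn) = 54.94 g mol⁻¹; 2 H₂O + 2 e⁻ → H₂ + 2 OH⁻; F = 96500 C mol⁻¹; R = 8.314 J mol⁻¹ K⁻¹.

n(Mn) = 33.2 / 54.94 = 0.6043 mol, so n(e⁻) = 2 × 0.6043 = 1.209 mol.
The cells are in series, so the same 1.209 mol of electrons passes through the second cell.
2 H₂O + 2 e⁻ → H₂ + 2 OH⁻ — 2 mol e⁻ per mol H₂, so n(H₂) = 1.209/2 = 0.6043 mol.
V = nRT/P = (0.6043 × 8.314 × 336) / (150 × 10³) = 0.0113 m³ = 11.3 L.

11.3 L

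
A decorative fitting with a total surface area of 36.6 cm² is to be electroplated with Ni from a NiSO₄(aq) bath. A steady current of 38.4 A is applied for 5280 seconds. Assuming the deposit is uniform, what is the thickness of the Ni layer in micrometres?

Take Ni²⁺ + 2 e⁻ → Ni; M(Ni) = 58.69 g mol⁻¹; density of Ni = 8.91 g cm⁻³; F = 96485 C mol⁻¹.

Q = I·t = 38.40 × 5280.0 = 202800 C; n(e⁻) = 2.101 mol.
n(Ni) = n(e⁻)/2 = 1.051 mol, so m = 1.051 × 58.69 = 61.67 g.
Volume = m/ρ = 61.67 / 8.91 = 6.921 cm³.
Thickness = V/A = 6.921 / 36.6 = 0.189 cm = 1890 μm.

1890 μm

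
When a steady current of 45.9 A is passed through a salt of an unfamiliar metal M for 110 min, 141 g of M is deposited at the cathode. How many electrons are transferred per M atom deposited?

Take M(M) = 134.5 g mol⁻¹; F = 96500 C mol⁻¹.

Q = I·t = 45.90 A × 6600.0 s = 302900 C, so n(e⁻) = 302900/96500 = 3.139 mol.
n(M) deposited = 141 / 134.5 = 1.048 mol.
Electrons per atom = n(e⁻)/n(M) = 3.139 / 1.048 = 2.99 ≈ 3, so the ion is M³⁺.

3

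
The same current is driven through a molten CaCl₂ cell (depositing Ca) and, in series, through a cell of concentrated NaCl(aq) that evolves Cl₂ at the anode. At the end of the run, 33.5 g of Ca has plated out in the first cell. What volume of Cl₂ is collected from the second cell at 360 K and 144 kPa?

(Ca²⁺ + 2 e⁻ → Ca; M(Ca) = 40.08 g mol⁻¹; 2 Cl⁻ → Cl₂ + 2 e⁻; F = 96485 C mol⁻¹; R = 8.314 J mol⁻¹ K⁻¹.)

n(Ca) = 33.5 / 40.08 = 0.8358 mol, so n(e⁻) = 2 × 0.8358 = 1.672 mol.
The cells are in series, so the same 1.672 mol of electrons passes through the second cell.
2 Cl⁻ → Cl₂ + 2 e⁻ — 2 mol e⁻ per mol Cl₂, so n(Cl₂) = 1.672/2 = 0.8358 mol.
V = nRT/P = (0.8358 × 8.314 × 360) / (144 × 10³) = 0.0174 m³ = 17.4 L.

17.4 L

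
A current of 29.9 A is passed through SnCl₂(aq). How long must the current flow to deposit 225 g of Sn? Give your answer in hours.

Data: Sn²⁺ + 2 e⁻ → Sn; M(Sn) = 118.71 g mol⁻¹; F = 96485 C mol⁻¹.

n(Sn) = m/M = 225 / 118.71 = 1.895 mol.
Each Sn atom requires 2 electrons, so n(e⁻) = 2 × 1.895 = 3.791 mol.
Q = n(e⁻)·F = 3.791 × 96485 = 365800 C.
t = Q/I = 365800 / 29.90 A = 12230 s = 3.40 h.

3.40 h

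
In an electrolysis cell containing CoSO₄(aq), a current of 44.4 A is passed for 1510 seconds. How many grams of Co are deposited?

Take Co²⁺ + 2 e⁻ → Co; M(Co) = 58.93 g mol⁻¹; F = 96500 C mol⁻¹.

20.5 g

Q = I·t = 44.40 A × 1510.0 s = 67040 C.
n(e⁻) = Q/F = 67040 / 96500 = 0.6948 mol.
Co²⁺ + 2 e⁻ → Co, so n(Co) = n(e⁻)/2 = 0.3474 mol.
m = n·M = 0.3474 × 58.93 = 20.5 g.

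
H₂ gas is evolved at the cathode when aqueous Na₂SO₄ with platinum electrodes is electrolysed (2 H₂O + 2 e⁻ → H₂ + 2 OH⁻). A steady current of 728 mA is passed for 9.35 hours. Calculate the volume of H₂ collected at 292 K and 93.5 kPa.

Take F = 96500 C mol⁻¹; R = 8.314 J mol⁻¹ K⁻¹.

3.30 L

Q = I·t = 0.7280 A × 33660 s = 24500 C.
n(e⁻) = Q/F = 24500 / 96500 = 0.2539 mol.
2 electrons are transferred per H₂ molecule, so n(H₂) = 0.2539 / 2 = 0.1270 mol.
V = nRT/P = (0.1270 × 8.314 × 292) / (93.5 × 10³ Pa) = 0.00330 m³ = 3.30 L.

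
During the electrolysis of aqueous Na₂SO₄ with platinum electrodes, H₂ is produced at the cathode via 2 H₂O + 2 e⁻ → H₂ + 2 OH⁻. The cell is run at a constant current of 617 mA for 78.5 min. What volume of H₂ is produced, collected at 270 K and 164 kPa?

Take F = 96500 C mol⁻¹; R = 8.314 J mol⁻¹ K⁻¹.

Q = I·t = 0.6170 A × 4710.0 s = 2906 C.
n(e⁻) = Q/F = 2906 / 96500 = 0.03011 mol.
2 electrons are transferred per H₂ molecule, so n(H₂) = 0.03011 / 2 = 0.01506 mol.
V = nRT/P = (0.01506 × 8.314 × 270) / (164 × 10³ Pa) = 2.06 × 10⁻⁴ m³ = 0.206 L.

0.206 L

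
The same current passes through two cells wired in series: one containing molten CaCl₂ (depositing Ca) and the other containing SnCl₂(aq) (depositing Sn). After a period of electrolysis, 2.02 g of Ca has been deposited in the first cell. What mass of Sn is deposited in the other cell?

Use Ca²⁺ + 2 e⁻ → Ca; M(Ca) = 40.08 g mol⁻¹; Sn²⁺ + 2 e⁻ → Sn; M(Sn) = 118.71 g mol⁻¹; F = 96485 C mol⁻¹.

n(Ca) = 2.02 / 40.08 = 0.05040 mol.
Since Ca²⁺ + 2 e⁻ → Ca, n(e⁻) passed = 2 × 0.05040 = 0.1008 mol.
Cells in series carry the same charge, so the same 0.1008 mol of electrons passes through cell 2.
Sn²⁺ + 2 e⁻ → Sn, so n(Sn) = 0.1008 / 2 = 0.05040 mol.
m(Sn) = 0.05040 × 118.71 = 5.98 g.

5.98 g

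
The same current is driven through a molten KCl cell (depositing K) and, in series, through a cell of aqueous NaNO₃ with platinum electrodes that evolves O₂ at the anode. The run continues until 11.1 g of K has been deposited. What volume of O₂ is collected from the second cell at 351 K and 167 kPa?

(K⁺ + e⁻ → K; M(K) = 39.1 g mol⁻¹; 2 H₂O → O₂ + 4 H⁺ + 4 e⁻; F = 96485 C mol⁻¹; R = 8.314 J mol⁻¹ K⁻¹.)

1.24 L

n(K) = 11.1 / 39.1 = 0.2839 mol, so n(e⁻) = 1 × 0.2839 = 0.2839 mol.
The cells are in series, so the same 0.2839 mol of electrons passes through the second cell.
2 H₂O → O₂ + 4 H⁺ + 4 e⁻ — 4 mol e⁻ per mol O₂, so n(O₂) = 0.2839/4 = 0.07097 mol.
V = nRT/P = (0.07097 × 8.314 × 351) / (167 × 10³) = 0.00124 m³ = 1.24 L.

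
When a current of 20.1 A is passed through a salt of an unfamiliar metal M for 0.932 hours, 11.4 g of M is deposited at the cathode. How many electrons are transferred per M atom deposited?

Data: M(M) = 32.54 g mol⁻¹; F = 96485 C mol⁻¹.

2

Q = I·t = 20.10 A × 3355.2 s = 67440 C, so n(e⁻) = 67440/96485 = 0.6990 mol.
n(M) deposited = 11.4 / 32.54 = 0.3503 mol.
Electrons per atom = n(e⁻)/n(M) = 0.6990 / 0.3503 = 2.00 ≈ 2, so the ion is M²⁺.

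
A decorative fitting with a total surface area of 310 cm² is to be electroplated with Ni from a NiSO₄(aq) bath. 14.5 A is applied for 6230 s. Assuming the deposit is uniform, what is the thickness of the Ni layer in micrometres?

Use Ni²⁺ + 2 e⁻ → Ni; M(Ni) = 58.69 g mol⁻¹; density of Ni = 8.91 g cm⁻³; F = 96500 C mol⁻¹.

Q = I·t = 14.50 × 6230.0 = 90340 C; n(e⁻) = 0.9361 mol.
n(Ni) = n(e⁻)/2 = 0.4681 mol, so m = 0.4681 × 58.69 = 27.47 g.
Volume = m/ρ = 27.47 / 8.91 = 3.083 cm³.
Thickness = V/A = 3.083 / 310 = 0.00995 cm = 99.5 μm.

99.5 μm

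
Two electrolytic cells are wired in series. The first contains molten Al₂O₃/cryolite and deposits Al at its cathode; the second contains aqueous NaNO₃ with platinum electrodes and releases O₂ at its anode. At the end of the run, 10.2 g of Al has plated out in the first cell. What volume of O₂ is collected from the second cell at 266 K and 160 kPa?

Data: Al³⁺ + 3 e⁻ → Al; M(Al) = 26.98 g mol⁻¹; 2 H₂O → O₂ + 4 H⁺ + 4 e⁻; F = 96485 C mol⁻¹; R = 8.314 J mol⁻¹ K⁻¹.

n(Al) = 10.2 / 26.98 = 0.3781 mol, so n(e⁻) = 3 × 0.3781 = 1.134 mol.
The cells are in series, so the same 1.134 mol of electrons passes through the second cell.
2 H₂O → O₂ + 4 H⁺ + 4 e⁻ — 4 mol e⁻ per mol O₂, so n(O₂) = 1.134/4 = 0.2835 mol.
V = nRT/P = (0.2835 × 8.314 × 266) / (160 × 10³) = 0.00392 m³ = 3.92 L.

3.92 L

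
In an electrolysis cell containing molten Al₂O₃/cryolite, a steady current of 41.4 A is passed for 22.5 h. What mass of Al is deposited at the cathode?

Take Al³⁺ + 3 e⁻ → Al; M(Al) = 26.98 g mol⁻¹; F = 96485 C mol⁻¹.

313 g

Q = I·t = 41.40 A × 81000 s = 3353000 C.
n(e⁻) = Q/F = 3353000 / 96485 = 34.76 mol.
Al³⁺ + 3 e⁻ → Al, so n(Al) = n(e⁻)/3 = 11.59 mol.
m = n·M = 11.59 × 26.98 = 313 g.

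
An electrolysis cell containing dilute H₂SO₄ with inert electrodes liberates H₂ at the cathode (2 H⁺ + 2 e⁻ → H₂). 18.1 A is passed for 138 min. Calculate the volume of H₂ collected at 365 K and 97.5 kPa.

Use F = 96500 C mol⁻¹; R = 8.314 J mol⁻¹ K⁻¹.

Q = I·t = 18.10 A × 8280.0 s = 149900 C.
n(e⁻) = Q/F = 149900 / 96500 = 1.553 mol.
2 electrons are transferred per H₂ molecule, so n(H₂) = 1.553 / 2 = 0.7765 mol.
V = nRT/P = (0.7765 × 8.314 × 365) / (97.5 × 10³ Pa) = 0.0242 m³ = 24.2 L.

24.2 L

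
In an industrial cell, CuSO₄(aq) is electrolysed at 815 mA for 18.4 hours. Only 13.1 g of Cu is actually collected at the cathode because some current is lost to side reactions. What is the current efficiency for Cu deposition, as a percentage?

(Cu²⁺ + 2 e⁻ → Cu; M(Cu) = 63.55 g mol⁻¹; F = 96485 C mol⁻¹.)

Q = I·t = 0.8150 × 66240 = 53990 C; n(e⁻) = 53990/96485 = 0.5595 mol.
Theoretical n(Cu) = n(e⁻)/2 = 0.2798 mol, i.e. m_theo = 0.2798 × 63.55 = 17.78 g.
Efficiency = m_actual / m_theo = 13.1 / 17.78 = 73.7 %.

73.7 %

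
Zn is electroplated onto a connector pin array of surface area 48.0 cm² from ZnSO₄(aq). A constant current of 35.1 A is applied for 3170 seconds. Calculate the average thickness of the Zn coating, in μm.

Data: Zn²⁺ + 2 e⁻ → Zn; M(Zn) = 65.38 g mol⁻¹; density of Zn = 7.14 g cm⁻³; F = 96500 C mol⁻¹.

1100 μm

Q = I·t = 35.10 × 3170.0 = 111300 C; n(e⁻) = 1.153 mol.
n(Zn) = n(e⁻)/2 = 0.5765 mol, so m = 0.5765 × 65.38 = 37.69 g.
Volume = m/ρ = 37.69 / 7.14 = 5.279 cm³.
Thickness = V/A = 5.279 / 48.0 = 0.110 cm = 1100 μm.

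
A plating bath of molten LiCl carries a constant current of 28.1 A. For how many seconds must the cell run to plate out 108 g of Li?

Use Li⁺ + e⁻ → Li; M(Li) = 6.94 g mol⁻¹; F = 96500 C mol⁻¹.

53400 s

n(Li) = m/M = 108 / 6.94 = 15.56 mol.
Each Li atom requires 1 electron, so n(e⁻) = 1 × 15.56 = 15.56 mol.
Q = n(e⁻)·F = 15.56 × 96500 = 1502000 C.
t = Q/I = 1502000 / 28.10 A = 53440 s.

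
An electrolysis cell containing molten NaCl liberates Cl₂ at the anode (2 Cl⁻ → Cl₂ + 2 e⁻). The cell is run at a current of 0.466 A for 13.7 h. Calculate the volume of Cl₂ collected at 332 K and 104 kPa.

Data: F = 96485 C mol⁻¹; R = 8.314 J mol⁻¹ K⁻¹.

3.16 L

Q = I·t = 0.4660 A × 49320 s = 22980 C.
n(e⁻) = Q/F = 22980 / 96485 = 0.2382 mol.
2 electrons are transferred per Cl₂ molecule, so n(Cl₂) = 0.2382 / 2 = 0.1191 mol.
V = nRT/P = (0.1191 × 8.314 × 332) / (104 × 10³ Pa) = 0.00316 m³ = 3.16 L.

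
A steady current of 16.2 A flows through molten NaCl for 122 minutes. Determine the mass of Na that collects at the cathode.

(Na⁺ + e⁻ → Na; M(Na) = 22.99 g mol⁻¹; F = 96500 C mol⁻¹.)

28.3 g

Q = I·t = 16.20 A × 7320.0 s = 118600 C.
n(e⁻) = Q/F = 118600 / 96500 = 1.229 mol.
Na⁺ + e⁻ → Na, so n(Na) = n(e⁻)/1 = 1.229 mol.
m = n·M = 1.229 × 22.99 = 28.3 g.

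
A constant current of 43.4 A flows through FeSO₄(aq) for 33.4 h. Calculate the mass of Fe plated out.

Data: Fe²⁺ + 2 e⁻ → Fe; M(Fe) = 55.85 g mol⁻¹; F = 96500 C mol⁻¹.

1510 g

Q = I·t = 43.40 A × 120240 s = 5218000 C.
n(e⁻) = Q/F = 5218000 / 96500 = 54.08 mol.
Fe²⁺ + 2 e⁻ → Fe, so n(Fe) = n(e⁻)/2 = 27.04 mol.
m = n·M = 27.04 × 55.85 = 1510 g.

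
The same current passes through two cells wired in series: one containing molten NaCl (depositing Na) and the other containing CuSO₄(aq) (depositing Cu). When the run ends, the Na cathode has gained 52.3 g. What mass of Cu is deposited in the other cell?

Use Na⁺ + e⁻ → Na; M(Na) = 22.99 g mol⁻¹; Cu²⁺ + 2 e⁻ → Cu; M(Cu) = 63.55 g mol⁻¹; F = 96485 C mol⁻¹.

72.3 g

n(Na) = 52.3 / 22.99 = 2.275 mol.
Since Na⁺ + e⁻ → Na, n(e⁻) passed = 1 × 2.275 = 2.275 mol.
Cells in series carry the same charge, so the same 2.275 mol of electrons passes through cell 2.
Cu²⁺ + 2 e⁻ → Cu, so n(Cu) = 2.275 / 2 = 1.137 mol.
m(Cu) = 1.137 × 63.55 = 72.3 g.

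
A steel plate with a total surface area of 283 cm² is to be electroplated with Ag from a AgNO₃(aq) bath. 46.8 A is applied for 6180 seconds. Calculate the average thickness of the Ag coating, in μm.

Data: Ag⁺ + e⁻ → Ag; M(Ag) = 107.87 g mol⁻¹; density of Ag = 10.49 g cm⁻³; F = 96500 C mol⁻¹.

Q = I·t = 46.80 × 6180.0 = 289200 C; n(e⁻) = 2.997 mol.
n(Ag) = n(e⁻)/1 = 2.997 mol, so m = 2.997 × 107.87 = 323.3 g.
Volume = m/ρ = 323.3 / 10.49 = 30.82 cm³.
Thickness = V/A = 30.82 / 283 = 0.109 cm = 1090 μm.

1090 μm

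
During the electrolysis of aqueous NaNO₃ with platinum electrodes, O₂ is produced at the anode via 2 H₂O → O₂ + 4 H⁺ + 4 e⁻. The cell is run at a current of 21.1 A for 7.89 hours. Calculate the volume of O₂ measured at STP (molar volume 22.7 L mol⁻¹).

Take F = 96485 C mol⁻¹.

Q = I·t = 21.10 A × 28404 s = 599300 C.
n(e⁻) = Q/F = 599300 / 96485 = 6.212 mol.
4 electrons are transferred per O₂ molecule, so n(O₂) = 6.212 / 4 = 1.553 mol.
V = n × V_m = 1.553 × 22.7 = 35.3 L.

35.3 L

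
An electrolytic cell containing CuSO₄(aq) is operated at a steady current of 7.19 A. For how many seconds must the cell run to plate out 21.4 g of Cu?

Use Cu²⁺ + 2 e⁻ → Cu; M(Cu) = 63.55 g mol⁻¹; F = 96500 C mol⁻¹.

9040 s

n(Cu) = m/M = 21.4 / 63.55 = 0.3367 mol.
Each Cu atom requires 2 electrons, so n(e⁻) = 2 × 0.3367 = 0.6735 mol.
Q = n(e⁻)·F = 0.6735 × 96500 = 64990 C.
t = Q/I = 64990 / 7.190 A = 9039 s.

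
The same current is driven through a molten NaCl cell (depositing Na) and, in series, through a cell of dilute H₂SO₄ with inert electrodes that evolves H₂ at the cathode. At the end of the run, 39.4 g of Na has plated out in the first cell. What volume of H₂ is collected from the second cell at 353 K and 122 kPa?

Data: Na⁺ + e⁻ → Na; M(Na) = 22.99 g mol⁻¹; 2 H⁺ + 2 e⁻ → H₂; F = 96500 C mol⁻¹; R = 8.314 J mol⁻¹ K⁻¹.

20.6 L

n(Na) = 39.4 / 22.99 = 1.714 mol, so n(e⁻) = 1 × 1.714 = 1.714 mol.
The cells are in series, so the same 1.714 mol of electrons passes through the second cell.
2 H⁺ + 2 e⁻ → H₂ — 2 mol e⁻ per mol H₂, so n(H₂) = 1.714/2 = 0.8569 mol.
V = nRT/P = (0.8569 × 8.314 × 353) / (122 × 10³) = 0.0206 m³ = 20.6 L.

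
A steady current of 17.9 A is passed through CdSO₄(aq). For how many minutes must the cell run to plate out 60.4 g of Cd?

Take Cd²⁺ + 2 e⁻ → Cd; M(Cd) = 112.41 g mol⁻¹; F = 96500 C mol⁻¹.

96.6 min

n(Cd) = m/M = 60.4 / 112.41 = 0.5373 mol.
Each Cd atom requires 2 electrons, so n(e⁻) = 2 × 0.5373 = 1.075 mol.
Q = n(e⁻)·F = 1.075 × 96500 = 103700 C.
t = Q/I = 103700 / 17.90 A = 5793 s = 96.6 min.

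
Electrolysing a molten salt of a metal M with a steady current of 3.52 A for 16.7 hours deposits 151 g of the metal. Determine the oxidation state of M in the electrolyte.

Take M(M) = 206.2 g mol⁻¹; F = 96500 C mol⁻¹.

Q = I·t = 3.520 A × 60120 s = 211600 C, so n(e⁻) = 211600/96500 = 2.193 mol.
n(M) deposited = 151 / 206.2 = 0.7323 mol.
Electrons per atom = n(e⁻)/n(M) = 2.193 / 0.7323 = 2.99 ≈ 3, so the ion is M³⁺.

+3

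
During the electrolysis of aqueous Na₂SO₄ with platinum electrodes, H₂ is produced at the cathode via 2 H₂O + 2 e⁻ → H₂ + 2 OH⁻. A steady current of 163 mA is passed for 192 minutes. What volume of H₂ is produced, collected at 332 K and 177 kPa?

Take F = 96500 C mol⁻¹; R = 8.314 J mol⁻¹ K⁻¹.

Q = I·t = 0.1630 A × 11520 s = 1878 C.
n(e⁻) = Q/F = 1878 / 96500 = 0.01946 mol.
2 electrons are transferred per H₂ molecule, so n(H₂) = 0.01946 / 2 = 0.009729 mol.
V = nRT/P = (0.009729 × 8.314 × 332) / (177 × 10³ Pa) = 1.52 × 10⁻⁴ m³ = 0.152 L.

0.152 L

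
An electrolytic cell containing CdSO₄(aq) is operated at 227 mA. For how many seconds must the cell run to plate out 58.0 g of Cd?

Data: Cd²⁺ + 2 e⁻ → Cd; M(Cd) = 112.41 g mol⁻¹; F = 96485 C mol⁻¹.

n(Cd) = m/M = 58.0 / 112.41 = 0.5160 mol.
Each Cd atom requires 2 electrons, so n(e⁻) = 2 × 0.5160 = 1.032 mol.
Q = n(e⁻)·F = 1.032 × 96485 = 99570 C.
t = Q/I = 99570 / 0.2270 A = 438600 s.

4.39 × 10⁵ s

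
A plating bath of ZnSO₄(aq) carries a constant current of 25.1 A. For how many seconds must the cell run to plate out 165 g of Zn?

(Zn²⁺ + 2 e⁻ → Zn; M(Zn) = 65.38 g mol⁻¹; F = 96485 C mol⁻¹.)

n(Zn) = m/M = 165 / 65.38 = 2.524 mol.
Each Zn atom requires 2 electrons, so n(e⁻) = 2 × 2.524 = 5.047 mol.
Q = n(e⁻)·F = 5.047 × 96485 = 487000 C.
t = Q/I = 487000 / 25.10 A = 19400 s.

19400 s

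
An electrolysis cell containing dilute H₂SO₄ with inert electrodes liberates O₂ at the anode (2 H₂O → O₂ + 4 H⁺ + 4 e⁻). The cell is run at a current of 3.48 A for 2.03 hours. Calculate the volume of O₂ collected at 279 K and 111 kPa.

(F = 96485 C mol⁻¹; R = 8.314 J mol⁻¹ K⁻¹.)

Q = I·t = 3.480 A × 7308.0 s = 25430 C.
n(e⁻) = Q/F = 25430 / 96485 = 0.2636 mol.
4 electrons are transferred per O₂ molecule, so n(O₂) = 0.2636 / 4 = 0.06590 mol.
V = nRT/P = (0.06590 × 8.314 × 279) / (111 × 10³ Pa) = 0.00138 m³ = 1.38 L.

1.38 L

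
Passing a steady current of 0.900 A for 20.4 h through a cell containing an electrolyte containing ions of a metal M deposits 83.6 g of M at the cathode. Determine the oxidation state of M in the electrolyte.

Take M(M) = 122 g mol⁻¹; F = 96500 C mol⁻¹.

+1

Q = I·t = 0.9000 A × 73440 s = 66100 C, so n(e⁻) = 66100/96500 = 0.6849 mol.
n(M) deposited = 83.6 / 122 = 0.6852 mol.
Electrons per atom = n(e⁻)/n(M) = 0.6849 / 0.6852 = 1.00 ≈ 1, so the ion is M⁺.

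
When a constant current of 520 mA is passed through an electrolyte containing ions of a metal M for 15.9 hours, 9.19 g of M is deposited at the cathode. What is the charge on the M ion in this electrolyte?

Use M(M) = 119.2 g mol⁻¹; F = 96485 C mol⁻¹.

+4

Q = I·t = 0.5200 A × 57240 s = 29760 C, so n(e⁻) = 29760/96485 = 0.3085 mol.
n(M) deposited = 9.19 / 119.2 = 0.07710 mol.
Electrons per atom = n(e⁻)/n(M) = 0.3085 / 0.07710 = 4.00 ≈ 4, so the ion is M⁴⁺.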